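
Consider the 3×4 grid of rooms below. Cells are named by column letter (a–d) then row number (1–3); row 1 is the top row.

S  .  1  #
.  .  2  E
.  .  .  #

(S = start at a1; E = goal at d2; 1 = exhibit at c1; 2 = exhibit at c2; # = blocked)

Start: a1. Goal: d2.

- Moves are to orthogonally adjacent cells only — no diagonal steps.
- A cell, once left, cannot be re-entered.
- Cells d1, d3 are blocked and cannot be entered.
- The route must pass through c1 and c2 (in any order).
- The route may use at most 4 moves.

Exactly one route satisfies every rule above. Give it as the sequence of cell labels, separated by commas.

The 4-move cap with required stops at c1, c2 leaves no slack for detours.
Route from a1: 2× right (reaching c1), down to c2, right to d2 — 4 moves in all.
Check: all required cells visited; 4 ≤ 4 moves.

a1, b1, c1, c2, d2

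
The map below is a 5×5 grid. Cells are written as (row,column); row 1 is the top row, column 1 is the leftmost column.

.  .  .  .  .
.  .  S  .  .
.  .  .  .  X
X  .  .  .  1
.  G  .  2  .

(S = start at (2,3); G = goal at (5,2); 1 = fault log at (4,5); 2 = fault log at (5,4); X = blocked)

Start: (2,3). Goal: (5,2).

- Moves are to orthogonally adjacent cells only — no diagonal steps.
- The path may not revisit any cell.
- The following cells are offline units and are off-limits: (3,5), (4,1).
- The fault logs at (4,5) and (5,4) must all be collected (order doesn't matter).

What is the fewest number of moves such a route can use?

8

Any route passes through (4,5) and (5,4) in some order between (2,3) and (5,2). Summing Manhattan distances along each leg and taking the cheapest ordering ((2,3) → (4,5) → (5,4) → (5,2)) gives a lower bound of 4 + 2 + 2 = 8 moves.
A route of 8 moves achieves this: (2,3) → (3,3) → (4,3) → (4,4) → (4,5) → (5,5) → (5,4) → (5,3) → (5,2).
Since 8 matches the lower bound, it is optimal.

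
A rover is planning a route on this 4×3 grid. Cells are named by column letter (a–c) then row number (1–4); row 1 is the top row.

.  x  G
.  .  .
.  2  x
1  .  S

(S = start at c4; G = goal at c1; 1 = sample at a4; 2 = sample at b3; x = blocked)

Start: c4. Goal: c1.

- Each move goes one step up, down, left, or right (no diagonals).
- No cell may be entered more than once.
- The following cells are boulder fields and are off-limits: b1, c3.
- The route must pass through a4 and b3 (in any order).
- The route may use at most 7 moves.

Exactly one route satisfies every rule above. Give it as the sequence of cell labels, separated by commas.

c4, b4, a4, a3, b3, b2, c2, c1

The 7-move cap with required stops at a4, b3 leaves no slack for detours.
Route from c4: left 2 to a4, up 1 to a3, right 1 to b3, up 1 to b2, right 1 to c2, up 1 to c1 — 7 moves in all.
Check: all required cells visited; 7 ≤ 7 moves.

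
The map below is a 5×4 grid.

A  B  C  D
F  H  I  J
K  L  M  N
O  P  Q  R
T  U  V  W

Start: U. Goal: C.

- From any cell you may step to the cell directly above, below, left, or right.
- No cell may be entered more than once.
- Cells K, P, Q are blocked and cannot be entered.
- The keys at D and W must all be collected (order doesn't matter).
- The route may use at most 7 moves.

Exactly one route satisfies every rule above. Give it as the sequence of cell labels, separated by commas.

U, V, W, R, N, J, D, C

The 7-move cap with required stops at D, W leaves no slack for detours.
Route from U: 2× right (reaching W), 4× up (reaching D), left to C — 7 moves in all.
Check: all required cells visited; 7 ≤ 7 moves.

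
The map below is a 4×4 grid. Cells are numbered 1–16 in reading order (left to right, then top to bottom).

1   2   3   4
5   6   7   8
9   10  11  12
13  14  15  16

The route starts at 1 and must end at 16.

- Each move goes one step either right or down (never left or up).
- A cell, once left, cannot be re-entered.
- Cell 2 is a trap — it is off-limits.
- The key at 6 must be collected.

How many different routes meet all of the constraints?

6

A right/down-only route from 1 to 16 makes exactly 3 down-moves and 3 right-moves in some order.
With no other constraints that would be C(6,3) = 20 routes.
Split at 6 and multiply the segment counts (each segment already excludes blocked cells): 1→6: 1; 6→16: 6; product = 6.
That gives 6 routes.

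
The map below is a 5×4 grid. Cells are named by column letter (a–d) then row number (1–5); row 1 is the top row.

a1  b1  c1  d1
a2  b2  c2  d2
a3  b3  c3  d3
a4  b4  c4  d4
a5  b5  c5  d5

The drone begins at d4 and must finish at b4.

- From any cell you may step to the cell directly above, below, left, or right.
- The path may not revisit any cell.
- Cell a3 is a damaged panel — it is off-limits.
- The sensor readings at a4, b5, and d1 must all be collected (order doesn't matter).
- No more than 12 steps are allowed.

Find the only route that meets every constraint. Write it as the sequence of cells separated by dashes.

d4 - d3 - d2 - d1 - c1 - c2 - c3 - c4 - c5 - b5 - a5 - a4 - b4

Any route must reach a4, b5, and d1 and still end at b4 within 12 moves, so the order of the required stops is forced.
Route from d4: 3× up (reaching d1), left to c1, 4× down (reaching c5), 2× left (reaching a5), up to a4, right to b4 — 12 moves in all.
Check: all required cells visited; 12 ≤ 12 moves.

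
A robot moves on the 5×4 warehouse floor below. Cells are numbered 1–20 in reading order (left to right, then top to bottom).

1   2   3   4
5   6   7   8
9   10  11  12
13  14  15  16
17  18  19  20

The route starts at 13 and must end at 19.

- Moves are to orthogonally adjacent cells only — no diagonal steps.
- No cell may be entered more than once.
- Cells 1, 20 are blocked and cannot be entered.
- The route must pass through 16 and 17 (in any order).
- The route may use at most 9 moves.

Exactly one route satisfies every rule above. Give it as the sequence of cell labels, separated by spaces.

The budget equals the shortest possible length, so every move has to be on a shortest route through the required cells.
Route from 13: down to 17, right to 18, 2× up (reaching 10), 2× right (reaching 12), down to 16, left to 15, down to 19 — 9 moves in all.
Check: all required cells visited; 9 ≤ 9 moves.

13 17 18 14 10 11 12 16 15 19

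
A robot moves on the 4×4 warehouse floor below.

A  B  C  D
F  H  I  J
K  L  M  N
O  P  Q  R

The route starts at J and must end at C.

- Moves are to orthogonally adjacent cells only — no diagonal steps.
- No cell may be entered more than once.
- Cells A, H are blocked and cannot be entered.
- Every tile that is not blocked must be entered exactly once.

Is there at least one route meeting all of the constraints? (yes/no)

no

Cell B has only one open neighbour but is neither the start nor the goal, so a Hamiltonian route would have to both enter and leave it through the same neighbour — impossible without revisiting.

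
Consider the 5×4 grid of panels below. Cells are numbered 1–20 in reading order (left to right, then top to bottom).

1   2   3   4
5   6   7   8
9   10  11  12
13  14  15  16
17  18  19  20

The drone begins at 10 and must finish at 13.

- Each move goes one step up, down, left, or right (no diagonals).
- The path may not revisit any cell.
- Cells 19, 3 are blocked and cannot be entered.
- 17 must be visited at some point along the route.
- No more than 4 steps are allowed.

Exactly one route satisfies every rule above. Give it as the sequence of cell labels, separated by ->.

Any route must reach 17 and still end at 13 within 4 moves, so the order of the required stops is forced.
Route from 10: down 2 to 18, left 1 to 17, up 1 to 13 — 4 moves in all.
Check: all required cells visited; 4 ≤ 4 moves.

10 -> 14 -> 18 -> 17 -> 13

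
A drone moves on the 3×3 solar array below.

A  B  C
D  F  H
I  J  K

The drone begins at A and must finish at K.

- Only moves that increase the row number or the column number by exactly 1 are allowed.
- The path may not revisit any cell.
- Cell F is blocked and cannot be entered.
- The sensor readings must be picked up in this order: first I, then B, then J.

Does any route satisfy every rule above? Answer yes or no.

B lies above I, so going from I to B would need an upward move — but moves only go right/down, so I cannot be visited before B.

no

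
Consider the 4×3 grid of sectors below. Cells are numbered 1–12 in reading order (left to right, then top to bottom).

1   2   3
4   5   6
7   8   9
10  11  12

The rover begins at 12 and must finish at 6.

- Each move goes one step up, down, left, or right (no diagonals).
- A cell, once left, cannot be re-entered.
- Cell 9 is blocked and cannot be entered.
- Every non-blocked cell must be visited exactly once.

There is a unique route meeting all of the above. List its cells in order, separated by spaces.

Need to visit all 11 open cells exactly once, starting at 12 and ending at 6.
Cell 1 has only two open neighbours (4 and 2), so the path must pass straight through it: one of those is the cell it's entered from and the other is where it exits.
Route from 12: 2× left (reaching 10), up to 7, right to 8, up to 5, left to 4, up to 1, 2× right (reaching 3), down to 6 — 10 moves in all.
Check: all 11 open cells covered.

12 11 10 7 8 5 4 1 2 3 6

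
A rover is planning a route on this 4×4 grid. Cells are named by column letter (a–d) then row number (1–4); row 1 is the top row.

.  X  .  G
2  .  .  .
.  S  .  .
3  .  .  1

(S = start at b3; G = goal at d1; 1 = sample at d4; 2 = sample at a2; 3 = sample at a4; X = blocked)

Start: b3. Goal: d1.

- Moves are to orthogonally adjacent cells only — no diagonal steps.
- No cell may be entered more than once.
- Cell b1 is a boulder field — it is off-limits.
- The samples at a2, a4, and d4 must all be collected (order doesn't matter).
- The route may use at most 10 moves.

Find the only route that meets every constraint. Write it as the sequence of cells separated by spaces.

The 10-move cap with required stops at a2, a4, d4 leaves no slack for detours.
Route from b3: up 1 to b2, left 1 to a2, down 2 to a4, right 3 to d4, up 3 to d1 — 10 moves in all.
Check: all required cells visited; 10 ≤ 10 moves.

b3 b2 a2 a3 a4 b4 c4 d4 d3 d2 d1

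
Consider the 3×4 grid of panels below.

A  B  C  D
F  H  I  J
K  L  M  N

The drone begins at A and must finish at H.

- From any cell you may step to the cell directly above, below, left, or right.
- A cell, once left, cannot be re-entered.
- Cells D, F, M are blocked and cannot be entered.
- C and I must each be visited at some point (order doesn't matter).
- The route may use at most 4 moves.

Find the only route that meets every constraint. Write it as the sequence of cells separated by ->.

Any route must reach C and I and still end at H within 4 moves, so the order of the required stops is forced.
Route from A: right 2 to C, down 1 to I, left 1 to H — 4 moves in all.
Check: all required cells visited; 4 ≤ 4 moves.

A -> B -> C -> I -> H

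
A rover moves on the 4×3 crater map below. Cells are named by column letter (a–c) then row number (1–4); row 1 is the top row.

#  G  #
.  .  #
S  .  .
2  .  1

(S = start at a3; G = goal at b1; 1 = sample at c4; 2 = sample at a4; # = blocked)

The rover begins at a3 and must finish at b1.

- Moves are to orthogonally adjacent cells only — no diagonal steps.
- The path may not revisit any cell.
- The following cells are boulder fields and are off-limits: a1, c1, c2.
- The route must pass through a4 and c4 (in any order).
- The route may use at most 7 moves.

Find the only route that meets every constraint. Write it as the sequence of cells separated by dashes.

Any route must reach a4 and c4 and still end at b1 within 7 moves, so the order of the required stops is forced.
Route from a3: down to a4, 2× right (reaching c4), up to c3, left to b3, 2× up (reaching b1) — 7 moves in all.
Check: all required cells visited; 7 ≤ 7 moves.

a3 - a4 - b4 - c4 - c3 - b3 - b2 - b1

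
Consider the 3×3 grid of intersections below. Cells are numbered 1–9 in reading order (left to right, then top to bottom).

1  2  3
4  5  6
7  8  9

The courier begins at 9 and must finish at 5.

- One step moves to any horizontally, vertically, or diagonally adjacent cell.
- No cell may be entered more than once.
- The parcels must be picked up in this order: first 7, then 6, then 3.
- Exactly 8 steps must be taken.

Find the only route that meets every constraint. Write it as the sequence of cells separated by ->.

The waypoints must appear in the order 7, 6, 3, with no cell reused.
Route from 9: 2× left (reaching 7), 2× up (reaching 1), right to 2, down-right to 6, up to 3, down-left to 5 — 8 moves in all.
Check: order respected (7 at step 2, 6 at step 6, 3 at step 7); 8 moves as required.

9 -> 8 -> 7 -> 4 -> 1 -> 2 -> 6 -> 3 -> 5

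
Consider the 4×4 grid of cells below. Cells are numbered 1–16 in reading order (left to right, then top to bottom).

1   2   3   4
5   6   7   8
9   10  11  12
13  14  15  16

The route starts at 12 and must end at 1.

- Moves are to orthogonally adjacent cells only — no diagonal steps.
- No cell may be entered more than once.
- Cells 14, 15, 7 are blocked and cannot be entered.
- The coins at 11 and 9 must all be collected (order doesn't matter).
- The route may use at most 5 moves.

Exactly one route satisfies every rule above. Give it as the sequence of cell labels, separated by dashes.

The 5-move cap with required stops at 11, 9 leaves no slack for detours.
Route from 12: 3× left (reaching 9), 2× up (reaching 1) — 5 moves in all.
Check: all required cells visited; 5 ≤ 5 moves.

12 - 11 - 10 - 9 - 5 - 1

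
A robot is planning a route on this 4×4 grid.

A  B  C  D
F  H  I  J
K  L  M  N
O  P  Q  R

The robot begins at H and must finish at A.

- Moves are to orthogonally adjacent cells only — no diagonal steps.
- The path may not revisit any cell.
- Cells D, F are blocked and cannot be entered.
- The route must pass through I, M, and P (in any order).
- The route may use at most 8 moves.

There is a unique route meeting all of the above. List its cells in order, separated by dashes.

The 8-move cap with required stops at I, M, P leaves no slack for detours.
Route from H: down 2 to P, right 1 to Q, up 3 to C, left 2 to A — 8 moves in all.
Check: all required cells visited; 8 ≤ 8 moves.

H - L - P - Q - M - I - C - B - A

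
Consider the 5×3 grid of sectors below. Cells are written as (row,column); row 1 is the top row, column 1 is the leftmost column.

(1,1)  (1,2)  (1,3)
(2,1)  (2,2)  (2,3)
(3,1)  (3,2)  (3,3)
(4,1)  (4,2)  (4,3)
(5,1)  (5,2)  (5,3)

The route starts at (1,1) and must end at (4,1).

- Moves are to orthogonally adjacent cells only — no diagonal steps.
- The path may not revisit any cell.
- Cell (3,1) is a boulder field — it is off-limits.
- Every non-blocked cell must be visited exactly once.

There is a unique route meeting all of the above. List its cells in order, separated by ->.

Need to visit all 14 open cells exactly once, starting at (1,1) and ending at (4,1).
Cell (1,3) has only two open neighbours ((2,3) and (1,2)), so the path must pass straight through it: one of those is the cell it's entered from and the other is where it exits.
Route from (1,1): down to (2,1), right to (2,2), up to (1,2), right to (1,3), 2× down (reaching (3,3)), left to (3,2), down to (4,2), right to (4,3), down to (5,3), 2× left (reaching (5,1)), up to (4,1) — 13 moves in all.
Check: all 14 open cells covered.

(1,1) -> (2,1) -> (2,2) -> (1,2) -> (1,3) -> (2,3) -> (3,3) -> (3,2) -> (4,2) -> (4,3) -> (5,3) -> (5,2) -> (5,1) -> (4,1)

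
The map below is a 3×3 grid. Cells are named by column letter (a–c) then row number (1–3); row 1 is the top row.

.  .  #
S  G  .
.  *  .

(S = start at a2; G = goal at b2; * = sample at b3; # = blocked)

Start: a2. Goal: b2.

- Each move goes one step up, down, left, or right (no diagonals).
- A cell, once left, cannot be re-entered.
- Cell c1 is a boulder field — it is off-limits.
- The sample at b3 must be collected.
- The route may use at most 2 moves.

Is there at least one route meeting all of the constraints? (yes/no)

no

Even ignoring the no-revisit rule, getting from a2 to b2 via b3 needs at least 2 + 1 = 3 moves (Manhattan distance per leg), which exceeds the 2-move limit.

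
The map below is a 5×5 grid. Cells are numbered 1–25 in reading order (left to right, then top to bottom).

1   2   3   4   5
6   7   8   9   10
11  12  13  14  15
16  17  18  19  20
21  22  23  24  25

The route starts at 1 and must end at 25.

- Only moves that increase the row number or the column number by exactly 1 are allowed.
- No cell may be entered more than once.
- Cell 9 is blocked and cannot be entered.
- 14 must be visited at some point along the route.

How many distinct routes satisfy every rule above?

18

A right/down-only route from 1 to 25 makes exactly 4 down-moves and 4 right-moves in some order.
With no other constraints that would be C(8,4) = 70 routes.
Split at 14 and multiply the segment counts (each segment already excludes blocked cells): 1→14: 6; 14→25: 3; product = 18.
That gives 18 routes.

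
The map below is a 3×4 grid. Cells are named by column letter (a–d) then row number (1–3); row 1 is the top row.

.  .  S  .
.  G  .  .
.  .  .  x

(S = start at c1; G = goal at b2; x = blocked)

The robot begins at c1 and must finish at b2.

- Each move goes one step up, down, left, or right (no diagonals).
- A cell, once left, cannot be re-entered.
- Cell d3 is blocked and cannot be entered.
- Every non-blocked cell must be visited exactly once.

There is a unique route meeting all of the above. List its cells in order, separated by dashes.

Need to visit all 11 open cells exactly once, starting at c1 and ending at b2.
Route from c1: right 1 to d1, down 1 to d2, left 1 to c2, down 1 to c3, left 2 to a3, up 2 to a1, right 1 to b1, down 1 to b2 — 10 moves in all.
Check: all 11 open cells covered.

c1 - d1 - d2 - c2 - c3 - b3 - a3 - a2 - a1 - b1 - b2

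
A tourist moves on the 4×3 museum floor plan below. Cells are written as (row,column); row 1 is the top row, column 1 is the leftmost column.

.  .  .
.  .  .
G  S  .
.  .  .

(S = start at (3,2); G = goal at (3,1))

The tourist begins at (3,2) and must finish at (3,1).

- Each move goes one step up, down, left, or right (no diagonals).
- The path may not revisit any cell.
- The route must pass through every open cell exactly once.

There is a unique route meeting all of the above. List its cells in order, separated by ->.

Need to visit all 12 open cells exactly once, starting at (3,2) and ending at (3,1).
Route from (3,2): up to (2,2), left to (2,1), up to (1,1), 2× right (reaching (1,3)), 3× down (reaching (4,3)), 2× left (reaching (4,1)), up to (3,1) — 11 moves in all.
Check: all 12 open cells covered.

(3,2) -> (2,2) -> (2,1) -> (1,1) -> (1,2) -> (1,3) -> (2,3) -> (3,3) -> (4,3) -> (4,2) -> (4,1) -> (3,1)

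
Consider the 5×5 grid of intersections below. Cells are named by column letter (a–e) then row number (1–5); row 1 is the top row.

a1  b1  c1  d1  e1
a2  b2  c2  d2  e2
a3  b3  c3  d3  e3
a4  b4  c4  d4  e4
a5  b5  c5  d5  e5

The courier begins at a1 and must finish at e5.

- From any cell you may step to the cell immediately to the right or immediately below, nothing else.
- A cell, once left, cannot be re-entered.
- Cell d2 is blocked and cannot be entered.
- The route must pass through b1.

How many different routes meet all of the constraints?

23

A right/down-only route from a1 to e5 makes exactly 4 down-moves and 4 right-moves in some order.
With no other constraints that would be C(8,4) = 70 routes.
Split at b1 and multiply the segment counts (each segment already excludes blocked cells): a1→b1: 1; b1→e5: 23; product = 23.
That gives 23 routes.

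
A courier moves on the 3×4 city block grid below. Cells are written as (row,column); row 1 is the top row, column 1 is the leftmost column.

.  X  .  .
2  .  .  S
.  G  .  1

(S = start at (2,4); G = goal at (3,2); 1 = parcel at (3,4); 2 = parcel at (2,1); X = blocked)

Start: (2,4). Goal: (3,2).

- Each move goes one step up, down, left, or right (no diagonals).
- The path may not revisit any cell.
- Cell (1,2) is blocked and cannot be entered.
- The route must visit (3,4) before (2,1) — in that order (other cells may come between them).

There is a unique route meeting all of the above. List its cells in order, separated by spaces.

The waypoints must appear in the order (3,4), (2,1), with no cell reused.
Route from (2,4): down to (3,4), left to (3,3), up to (2,3), 2× left (reaching (2,1)), down to (3,1), right to (3,2) — 7 moves in all.
Check: order respected (1 at step 1, 2 at step 5).

(2,4) (3,4) (3,3) (2,3) (2,2) (2,1) (3,1) (3,2)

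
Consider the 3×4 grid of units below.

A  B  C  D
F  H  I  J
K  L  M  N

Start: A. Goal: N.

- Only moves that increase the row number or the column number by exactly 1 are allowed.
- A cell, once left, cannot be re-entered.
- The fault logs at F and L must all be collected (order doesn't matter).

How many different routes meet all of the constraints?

A right/down-only route from A to N makes exactly 2 down-moves and 3 right-moves in some order.
With no other constraints that would be C(5,2) = 10 routes.
A monotone route can only reach the required cells in the order F, L, so split there and multiply the segment counts: A→F: 1; F→L: 2; L→N: 1; product = 2.
That gives 2 routes.

2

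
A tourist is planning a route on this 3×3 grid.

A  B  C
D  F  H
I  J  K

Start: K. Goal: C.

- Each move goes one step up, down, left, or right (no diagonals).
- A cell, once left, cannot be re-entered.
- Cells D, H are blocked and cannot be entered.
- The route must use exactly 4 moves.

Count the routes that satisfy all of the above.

1

Need simple routes of exactly 4 moves from K to C (Manhattan distance 2, so 1 moves are spent on a detour and 1 undoing it).
Enumerating: K J F B C.
That gives 1 route.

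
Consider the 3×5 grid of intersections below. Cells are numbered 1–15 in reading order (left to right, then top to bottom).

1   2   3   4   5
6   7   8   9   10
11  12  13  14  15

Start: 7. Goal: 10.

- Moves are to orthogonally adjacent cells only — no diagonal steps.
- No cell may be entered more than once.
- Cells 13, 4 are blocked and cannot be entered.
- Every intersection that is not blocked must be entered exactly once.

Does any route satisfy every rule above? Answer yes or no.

no

Cell 5 has only one open neighbour but is neither the start nor the goal, so a Hamiltonian route would have to both enter and leave it through the same neighbour — impossible without revisiting.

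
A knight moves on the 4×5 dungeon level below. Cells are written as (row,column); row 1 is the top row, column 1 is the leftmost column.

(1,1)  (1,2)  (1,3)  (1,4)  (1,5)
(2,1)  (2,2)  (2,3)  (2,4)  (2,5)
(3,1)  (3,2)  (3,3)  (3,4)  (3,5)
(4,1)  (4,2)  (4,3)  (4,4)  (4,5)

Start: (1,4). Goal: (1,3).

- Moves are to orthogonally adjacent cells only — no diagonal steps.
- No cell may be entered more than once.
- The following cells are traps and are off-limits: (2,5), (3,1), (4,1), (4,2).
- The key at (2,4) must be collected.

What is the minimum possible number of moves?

Any route passes through (2,4) somewhere between (1,4) and (1,3). Summing Manhattan distances along the two legs ((1,4) → (2,4) → (1,3)) gives a lower bound of 1 + 2 = 3 moves.
A route of 3 moves achieves this: (1,4) → (2,4) → (2,3) → (1,3).
Since 3 matches the lower bound, it is optimal.

3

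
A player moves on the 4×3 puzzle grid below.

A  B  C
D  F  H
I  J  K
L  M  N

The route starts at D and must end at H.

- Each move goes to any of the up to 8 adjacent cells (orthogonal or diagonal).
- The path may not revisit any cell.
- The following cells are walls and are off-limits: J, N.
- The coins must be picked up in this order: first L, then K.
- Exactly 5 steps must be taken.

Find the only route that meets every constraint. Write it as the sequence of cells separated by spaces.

D I L M K H

The waypoints must appear in the order L, K, with no cell reused.
Route from D: down 2 to L, right 1 to M, up-right 1 to K, up 1 to H — 5 moves in all.
Check: order respected (L at step 2, K at step 4); 5 moves as required.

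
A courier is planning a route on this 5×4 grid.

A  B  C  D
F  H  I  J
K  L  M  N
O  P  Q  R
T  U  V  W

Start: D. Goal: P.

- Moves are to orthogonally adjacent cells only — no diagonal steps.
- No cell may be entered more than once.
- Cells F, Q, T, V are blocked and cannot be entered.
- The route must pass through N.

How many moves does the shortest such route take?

5

Any route passes through N somewhere between D and P. Summing Manhattan distances along the two legs (D → N → P) gives a lower bound of 2 + 3 = 5 moves.
A route of 5 moves achieves this: D → J → N → M → L → P.
Since 5 matches the lower bound, it is optimal.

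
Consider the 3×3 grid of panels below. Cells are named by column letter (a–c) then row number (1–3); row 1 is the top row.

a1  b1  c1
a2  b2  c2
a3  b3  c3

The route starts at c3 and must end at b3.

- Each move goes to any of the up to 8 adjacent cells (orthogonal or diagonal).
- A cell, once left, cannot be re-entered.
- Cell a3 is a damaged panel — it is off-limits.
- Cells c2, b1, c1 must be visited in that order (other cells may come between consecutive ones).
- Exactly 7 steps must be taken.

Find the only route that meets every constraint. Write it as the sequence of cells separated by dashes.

The waypoints must appear in the order c2, b1, c1, with no cell reused.
Route from c3: up 1 to c2, up-left 1 to b1, right 1 to c1, down-left 1 to b2, up-left 1 to a1, down 1 to a2, down-right 1 to b3 — 7 moves in all.
Check: order respected (c2 at step 1, b1 at step 2, c1 at step 3); 7 moves as required.

c3 - c2 - b1 - c1 - b2 - a1 - a2 - b3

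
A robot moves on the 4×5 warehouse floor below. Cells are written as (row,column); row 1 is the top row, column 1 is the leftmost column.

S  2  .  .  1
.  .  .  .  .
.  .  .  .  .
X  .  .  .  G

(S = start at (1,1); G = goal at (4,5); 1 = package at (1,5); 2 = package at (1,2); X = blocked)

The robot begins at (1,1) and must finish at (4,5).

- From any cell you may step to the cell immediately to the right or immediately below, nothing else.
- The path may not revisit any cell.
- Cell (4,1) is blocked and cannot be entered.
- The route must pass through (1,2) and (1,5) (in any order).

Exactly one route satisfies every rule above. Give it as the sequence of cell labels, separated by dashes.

Moves only go right or down, so the column and row indices never decrease.
Route from (1,1): right 4 to (1,5), down 3 to (4,5) — 7 moves in all.
Check: all required cells visited.

(1,1) - (1,2) - (1,3) - (1,4) - (1,5) - (2,5) - (3,5) - (4,5)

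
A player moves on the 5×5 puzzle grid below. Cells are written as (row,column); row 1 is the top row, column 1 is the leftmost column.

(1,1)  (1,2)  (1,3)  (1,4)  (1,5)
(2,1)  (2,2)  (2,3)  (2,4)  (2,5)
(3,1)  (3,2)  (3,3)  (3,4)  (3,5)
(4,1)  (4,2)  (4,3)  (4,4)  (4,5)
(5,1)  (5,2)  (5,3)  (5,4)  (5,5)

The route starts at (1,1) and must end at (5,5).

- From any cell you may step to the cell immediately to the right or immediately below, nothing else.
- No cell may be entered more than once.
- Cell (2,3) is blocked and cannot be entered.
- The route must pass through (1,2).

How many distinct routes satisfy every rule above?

A right/down-only route from (1,1) to (5,5) makes exactly 4 down-moves and 4 right-moves in some order.
With no other constraints that would be C(8,4) = 70 routes.
Split at (1,2) and multiply the segment counts (each segment already excludes blocked cells): (1,1)→(1,2): 1; (1,2)→(5,5): 15; product = 15.
That gives 15 routes.

15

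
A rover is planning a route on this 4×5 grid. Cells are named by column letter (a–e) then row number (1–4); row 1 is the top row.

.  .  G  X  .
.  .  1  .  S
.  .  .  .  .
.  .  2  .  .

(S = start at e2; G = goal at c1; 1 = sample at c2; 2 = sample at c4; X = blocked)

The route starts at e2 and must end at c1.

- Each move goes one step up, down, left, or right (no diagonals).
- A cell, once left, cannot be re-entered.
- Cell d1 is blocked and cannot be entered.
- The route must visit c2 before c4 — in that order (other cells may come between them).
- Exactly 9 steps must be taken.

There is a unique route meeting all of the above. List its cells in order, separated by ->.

The waypoints must appear in the order c2, c4, with no cell reused.
Route from e2: 2× left (reaching c2), 2× down (reaching c4), left to b4, 3× up (reaching b1), right to c1 — 9 moves in all.
Check: order respected (1 at step 2, 2 at step 4); 9 moves as required.

e2 -> d2 -> c2 -> c3 -> c4 -> b4 -> b3 -> b2 -> b1 -> c1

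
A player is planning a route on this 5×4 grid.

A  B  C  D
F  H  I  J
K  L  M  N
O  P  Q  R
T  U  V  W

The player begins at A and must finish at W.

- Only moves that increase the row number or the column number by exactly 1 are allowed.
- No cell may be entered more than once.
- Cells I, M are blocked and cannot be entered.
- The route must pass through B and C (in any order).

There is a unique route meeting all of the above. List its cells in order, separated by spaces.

A B C D J N R W

Moves only go right or down, so the column and row indices never decrease.
Route from A: 3× right (reaching D), 4× down (reaching W) — 7 moves in all.
Check: all required cells visited.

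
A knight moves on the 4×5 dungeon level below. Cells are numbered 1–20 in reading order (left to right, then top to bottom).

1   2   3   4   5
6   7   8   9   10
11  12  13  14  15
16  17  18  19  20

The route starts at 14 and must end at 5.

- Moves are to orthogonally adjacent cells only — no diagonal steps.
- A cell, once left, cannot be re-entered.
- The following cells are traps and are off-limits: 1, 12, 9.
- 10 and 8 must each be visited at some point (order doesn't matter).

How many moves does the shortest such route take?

Any route passes through 10 and 8 in some order between 14 and 5. Summing Manhattan distances along each leg and taking the cheapest ordering (14 → 8 → 10 → 5) gives a lower bound of 2 + 2 + 1 = 5 moves.
That bound ignores the blocked cells. Measuring each leg by the fewest moves that actually steer around them (14→8: 2; 8→10: 4; 10→5: 1) raises the lower bound to 7.
The shortest route satisfying every rule uses 13 moves: 14 → 13 → 8 → 7 → 6 → 11 → 16 → 17 → 18 → 19 → 20 → 15 → 10 → 5.
The no-revisit rule (legs can't share cells) pushes the minimum above the 7-move bound; an exhaustive check rules out every length from 7 to 12 (on a 4-connected grid the length of any start-to-goal walk has the same parity as the Manhattan bound, so only lengths 7, 9, 11, … need checking), leaving 13 as the minimum.

13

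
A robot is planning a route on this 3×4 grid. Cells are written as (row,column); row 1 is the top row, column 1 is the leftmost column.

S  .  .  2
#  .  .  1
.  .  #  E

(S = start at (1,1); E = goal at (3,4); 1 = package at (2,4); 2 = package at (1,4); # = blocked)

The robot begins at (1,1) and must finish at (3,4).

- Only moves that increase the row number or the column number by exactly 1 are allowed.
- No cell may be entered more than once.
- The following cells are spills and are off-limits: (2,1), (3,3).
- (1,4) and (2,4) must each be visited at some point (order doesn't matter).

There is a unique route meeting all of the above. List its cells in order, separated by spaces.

(1,1) (1,2) (1,3) (1,4) (2,4) (3,4)

Moves only go right or down, so the column and row indices never decrease.
Route from (1,1): right 3 to (1,4), down 2 to (3,4) — 5 moves in all.
Check: all required cells visited.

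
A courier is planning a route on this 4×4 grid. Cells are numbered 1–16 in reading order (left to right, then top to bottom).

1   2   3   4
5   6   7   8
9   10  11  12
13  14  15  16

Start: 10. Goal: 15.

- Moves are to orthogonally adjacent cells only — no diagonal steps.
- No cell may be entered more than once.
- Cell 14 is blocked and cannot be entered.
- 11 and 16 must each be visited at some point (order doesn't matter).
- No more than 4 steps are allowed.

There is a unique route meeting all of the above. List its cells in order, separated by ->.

10 -> 11 -> 12 -> 16 -> 15

The 4-move cap with required stops at 11, 16 leaves no slack for detours.
Route from 10: 2× right (reaching 12), down to 16, left to 15 — 4 moves in all.
Check: all required cells visited; 4 ≤ 4 moves.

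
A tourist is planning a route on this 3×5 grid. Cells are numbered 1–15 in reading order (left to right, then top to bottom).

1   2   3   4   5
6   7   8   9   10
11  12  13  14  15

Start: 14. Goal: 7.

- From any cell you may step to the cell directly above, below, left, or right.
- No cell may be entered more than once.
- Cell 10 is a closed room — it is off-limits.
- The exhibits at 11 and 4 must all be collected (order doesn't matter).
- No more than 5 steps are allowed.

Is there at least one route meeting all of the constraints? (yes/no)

no

Even ignoring the no-revisit rule, getting from 14 to 7, taking the cheapest ordering 14 → 4 → 11 → 7 needs at least 2 + 5 + 2 = 9 moves (Manhattan distance per leg), which exceeds the 5-move limit.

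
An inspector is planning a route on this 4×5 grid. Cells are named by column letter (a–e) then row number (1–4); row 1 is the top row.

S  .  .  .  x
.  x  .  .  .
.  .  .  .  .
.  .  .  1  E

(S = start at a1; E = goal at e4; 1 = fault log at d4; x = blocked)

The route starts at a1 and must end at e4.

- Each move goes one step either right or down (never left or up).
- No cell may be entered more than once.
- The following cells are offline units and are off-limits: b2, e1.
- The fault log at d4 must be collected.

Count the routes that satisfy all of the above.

8

A right/down-only route from a1 to e4 makes exactly 3 down-moves and 4 right-moves in some order.
With no other constraints that would be C(7,3) = 35 routes.
Split at d4 and multiply the segment counts (each segment already excludes blocked cells): a1→d4: 8; d4→e4: 1; product = 8.
That gives 8 routes.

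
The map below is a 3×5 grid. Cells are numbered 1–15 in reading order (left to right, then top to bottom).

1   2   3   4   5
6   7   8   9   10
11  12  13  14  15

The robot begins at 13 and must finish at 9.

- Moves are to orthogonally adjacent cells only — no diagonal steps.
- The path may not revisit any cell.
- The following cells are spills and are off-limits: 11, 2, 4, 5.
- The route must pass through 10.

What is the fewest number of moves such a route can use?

4

Any route passes through 10 somewhere between 13 and 9. Summing Manhattan distances along the two legs (13 → 10 → 9) gives a lower bound of 3 + 1 = 4 moves.
A route of 4 moves achieves this: 13 → 14 → 15 → 10 → 9.
Since 4 matches the lower bound, it is optimal.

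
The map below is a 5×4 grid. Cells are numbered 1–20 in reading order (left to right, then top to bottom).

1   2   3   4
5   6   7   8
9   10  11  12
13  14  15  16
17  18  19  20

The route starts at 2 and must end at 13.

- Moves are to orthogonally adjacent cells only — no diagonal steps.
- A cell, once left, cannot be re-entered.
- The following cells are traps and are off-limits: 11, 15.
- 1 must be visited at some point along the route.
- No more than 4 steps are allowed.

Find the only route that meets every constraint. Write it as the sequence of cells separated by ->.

The 4-move cap with required stops at 1 leaves no slack for detours.
Route from 2: left to 1, 3× down (reaching 13) — 4 moves in all.
Check: all required cells visited; 4 ≤ 4 moves.

2 -> 1 -> 5 -> 9 -> 13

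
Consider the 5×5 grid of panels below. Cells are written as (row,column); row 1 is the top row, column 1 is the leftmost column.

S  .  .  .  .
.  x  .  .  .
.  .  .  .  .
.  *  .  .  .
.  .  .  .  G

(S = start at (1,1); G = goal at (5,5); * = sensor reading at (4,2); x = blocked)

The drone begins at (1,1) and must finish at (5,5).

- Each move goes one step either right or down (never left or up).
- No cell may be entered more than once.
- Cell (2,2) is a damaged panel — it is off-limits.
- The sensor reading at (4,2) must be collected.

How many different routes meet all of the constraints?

A right/down-only route from (1,1) to (5,5) makes exactly 4 down-moves and 4 right-moves in some order.
With no other constraints that would be C(8,4) = 70 routes.
Split at (4,2) and multiply the segment counts (each segment already excludes blocked cells): (1,1)→(4,2): 2; (4,2)→(5,5): 4; product = 8.
That gives 8 routes.

8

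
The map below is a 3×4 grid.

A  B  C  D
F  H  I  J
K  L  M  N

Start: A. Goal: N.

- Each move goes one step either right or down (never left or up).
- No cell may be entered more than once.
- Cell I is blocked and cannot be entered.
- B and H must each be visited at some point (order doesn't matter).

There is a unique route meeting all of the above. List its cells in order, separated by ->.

A -> B -> H -> L -> M -> N

Moves only go right or down, so the column and row indices never decrease.
Route from A: right to B, 2× down (reaching L), 2× right (reaching N) — 5 moves in all.
Check: all required cells visited.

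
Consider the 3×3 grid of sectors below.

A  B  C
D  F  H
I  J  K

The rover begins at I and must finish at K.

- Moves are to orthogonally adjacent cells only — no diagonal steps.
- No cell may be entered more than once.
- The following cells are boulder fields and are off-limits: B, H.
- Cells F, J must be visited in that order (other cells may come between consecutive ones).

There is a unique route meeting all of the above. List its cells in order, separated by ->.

I -> D -> F -> J -> K

The waypoints must appear in the order F, J, with no cell reused.
Route from I: up to D, right to F, down to J, right to K — 4 moves in all.
Check: order respected (F at step 2, J at step 3).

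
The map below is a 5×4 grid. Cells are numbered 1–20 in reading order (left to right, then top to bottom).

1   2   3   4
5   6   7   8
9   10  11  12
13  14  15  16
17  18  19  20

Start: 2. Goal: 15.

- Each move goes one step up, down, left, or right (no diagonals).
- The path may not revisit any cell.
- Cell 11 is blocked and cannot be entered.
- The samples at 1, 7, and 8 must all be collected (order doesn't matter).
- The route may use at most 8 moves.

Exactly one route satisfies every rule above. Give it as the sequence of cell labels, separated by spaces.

2 1 5 6 7 8 12 16 15

Any route must reach 1, 7, and 8 and still end at 15 within 8 moves, so the order of the required stops is forced.
Route from 2: left 1 to 1, down 1 to 5, right 3 to 8, down 2 to 16, left 1 to 15 — 8 moves in all.
Check: all required cells visited; 8 ≤ 8 moves.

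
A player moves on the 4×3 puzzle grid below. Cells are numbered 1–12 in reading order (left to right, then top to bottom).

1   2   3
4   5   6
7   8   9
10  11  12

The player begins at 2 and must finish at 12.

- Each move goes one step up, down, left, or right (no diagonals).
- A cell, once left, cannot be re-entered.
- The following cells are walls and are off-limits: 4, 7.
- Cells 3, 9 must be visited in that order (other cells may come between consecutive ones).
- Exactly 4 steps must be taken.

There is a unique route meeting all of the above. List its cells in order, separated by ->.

2 -> 3 -> 6 -> 9 -> 12

The waypoints must appear in the order 3, 9, with no cell reused.
Route from 2: right 1 to 3, down 3 to 12 — 4 moves in all.
Check: order respected (3 at step 1, 9 at step 3); 4 moves as required.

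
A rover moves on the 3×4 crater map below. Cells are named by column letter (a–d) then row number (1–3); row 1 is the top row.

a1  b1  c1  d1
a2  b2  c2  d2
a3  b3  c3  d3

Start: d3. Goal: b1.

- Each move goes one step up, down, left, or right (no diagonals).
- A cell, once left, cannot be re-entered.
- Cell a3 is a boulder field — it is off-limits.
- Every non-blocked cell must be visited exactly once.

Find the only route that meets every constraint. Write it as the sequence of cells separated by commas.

Need to visit all 11 open cells exactly once, starting at d3 and ending at b1.
Cell b3 has only two open neighbours (b2 and c3), so the path must pass straight through it: one of those is the cell it's entered from and the other is where it exits.
Route from d3: 2× up (reaching d1), left to c1, 2× down (reaching c3), left to b3, up to b2, left to a2, up to a1, right to b1 — 10 moves in all.
Check: all 11 open cells covered.

d3, d2, d1, c1, c2, c3, b3, b2, a2, a1, b1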